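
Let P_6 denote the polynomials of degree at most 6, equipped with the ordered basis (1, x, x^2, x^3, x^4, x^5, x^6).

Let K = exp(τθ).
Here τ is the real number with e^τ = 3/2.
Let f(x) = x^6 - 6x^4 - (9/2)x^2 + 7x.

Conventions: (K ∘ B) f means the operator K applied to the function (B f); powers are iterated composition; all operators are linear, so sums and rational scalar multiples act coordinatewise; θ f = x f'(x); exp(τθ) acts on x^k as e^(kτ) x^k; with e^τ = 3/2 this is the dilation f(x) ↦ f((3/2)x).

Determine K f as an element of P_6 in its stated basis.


g(x) = (729/64)x^6 - (243/8)x^4 - (81/8)x^2 + (21/2)x

exp(τθ) x^k = e^(kτ) x^k; with e^τ = 3/2 this sends x^k to (3/2)^k x^k
x ↦ 3/2 x
x^2 ↦ 9/4 x^2
x^4 ↦ 81/16 x^4
x^6 ↦ 729/64 x^6
applying this coordinatewise to f: exp(τθ) f = (729/64)x^6 - (243/8)x^4 - (81/8)x^2 + (21/2)x


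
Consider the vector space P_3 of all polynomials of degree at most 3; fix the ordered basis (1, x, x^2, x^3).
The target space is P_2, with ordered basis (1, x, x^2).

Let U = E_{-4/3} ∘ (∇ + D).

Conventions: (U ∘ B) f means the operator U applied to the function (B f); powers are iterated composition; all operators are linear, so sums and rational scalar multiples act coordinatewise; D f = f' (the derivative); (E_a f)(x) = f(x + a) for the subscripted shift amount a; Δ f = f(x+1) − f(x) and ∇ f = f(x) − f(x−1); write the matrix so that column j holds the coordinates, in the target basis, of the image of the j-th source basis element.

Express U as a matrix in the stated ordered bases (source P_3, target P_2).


image of 1: 0
image of x: 2
image of x^2: 4x - 19/3
image of x^3: 6x^2 - 19x + 47/3
each image's coordinates form column j of the matrix

the matrix is [[0, 2, -19/3, 47/3]; [0, 0, 4, -19]; [0, 0, 0, 6]] (rows listed top to bottom)


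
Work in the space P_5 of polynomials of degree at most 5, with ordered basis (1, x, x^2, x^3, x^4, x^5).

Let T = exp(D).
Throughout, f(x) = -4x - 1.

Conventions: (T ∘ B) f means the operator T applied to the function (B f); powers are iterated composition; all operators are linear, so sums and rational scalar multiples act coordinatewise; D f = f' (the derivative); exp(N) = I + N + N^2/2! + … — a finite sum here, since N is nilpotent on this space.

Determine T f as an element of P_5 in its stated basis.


order-1 term: -4
the series for exp(D) f terminates at order 1
exp(D) f = -4x - 5

g(x) = -4x - 5


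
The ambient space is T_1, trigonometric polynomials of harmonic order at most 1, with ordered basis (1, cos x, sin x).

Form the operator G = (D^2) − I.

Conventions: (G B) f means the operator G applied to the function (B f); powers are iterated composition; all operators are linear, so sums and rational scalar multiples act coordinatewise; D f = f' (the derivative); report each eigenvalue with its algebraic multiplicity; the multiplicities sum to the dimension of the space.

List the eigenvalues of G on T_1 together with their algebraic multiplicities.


image of 1: -1
image of cos x: -2cos x
image of sin x: -2sin x
the matrix is diagonal; its diagonal is (-1, -2, -2)
for a triangular matrix the eigenvalues are the diagonal entries, with algebraic multiplicity their repetition count

λ = -2 (multiplicity 2), λ = -1 (multiplicity 1)


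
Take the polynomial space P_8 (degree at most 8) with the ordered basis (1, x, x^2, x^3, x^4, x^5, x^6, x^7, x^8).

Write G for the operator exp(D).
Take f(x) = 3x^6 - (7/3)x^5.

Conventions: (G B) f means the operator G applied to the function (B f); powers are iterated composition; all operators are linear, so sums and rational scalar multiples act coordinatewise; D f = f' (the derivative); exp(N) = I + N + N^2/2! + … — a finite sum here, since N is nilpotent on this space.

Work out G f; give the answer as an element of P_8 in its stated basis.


g(x) = 3x^6 + (47/3)x^5 + (100/3)x^4 + (110/3)x^3 + (65/3)x^2 + (19/3)x + 2/3

order-1 term: 18x^5 - (35/3)x^4
order-2 term: 45x^4 - (70/3)x^3
order-3 term: 60x^3 - (70/3)x^2
order-4 term: 45x^2 - (35/3)x
order-5 term: 18x - 7/3
order-6 term: 3
the series for exp(D) f terminates at order 6
exp(D) f = 3x^6 + (47/3)x^5 + (100/3)x^4 + (110/3)x^3 + (65/3)x^2 + (19/3)x + 2/3


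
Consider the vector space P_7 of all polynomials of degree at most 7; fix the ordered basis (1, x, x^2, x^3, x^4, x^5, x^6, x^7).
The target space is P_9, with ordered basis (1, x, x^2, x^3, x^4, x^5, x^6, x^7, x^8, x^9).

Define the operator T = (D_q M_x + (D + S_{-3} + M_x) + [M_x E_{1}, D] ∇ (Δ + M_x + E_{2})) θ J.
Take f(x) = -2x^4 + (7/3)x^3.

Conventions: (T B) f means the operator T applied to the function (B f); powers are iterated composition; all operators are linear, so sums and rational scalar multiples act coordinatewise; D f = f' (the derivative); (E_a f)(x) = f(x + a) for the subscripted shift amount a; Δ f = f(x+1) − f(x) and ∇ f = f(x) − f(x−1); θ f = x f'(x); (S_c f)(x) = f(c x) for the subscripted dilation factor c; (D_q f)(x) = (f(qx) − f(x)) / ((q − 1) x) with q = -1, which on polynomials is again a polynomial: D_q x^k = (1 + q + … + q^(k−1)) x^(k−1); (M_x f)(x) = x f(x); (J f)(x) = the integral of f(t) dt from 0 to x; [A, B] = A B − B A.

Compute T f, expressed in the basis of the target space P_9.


g(x) = -2x^6 + (1501/3)x^5 + (629/3)x^4 + (470/3)x^3 + (1226/3)x^2 + 557x + 892/3

J f = -(2/5)x^5 + (7/12)x^4
θ J f = -2x^5 + (7/3)x^4
M_x (θ J) f = -2x^6 + (7/3)x^5
D_q M_x (θ J) f = (7/3)x^4
D (θ J) f = -10x^4 + (28/3)x^3
S_{-3} (θ J) f = 486x^5 + 189x^4
M_x (θ J) f = -2x^6 + (7/3)x^5
(D + S_{-3} + M_x) (θ J) f = -2x^6 + (1465/3)x^5 + 179x^4 + (28/3)x^3
Δ (θ J) f = -10x^4 - (32/3)x^3 - 6x^2 - (2/3)x + 1/3
M_x (θ J) f = -2x^6 + (7/3)x^5
E_{2} (θ J) f = -2x^5 - (53/3)x^4 - (184/3)x^3 - 104x^2 - (256/3)x - 80/3
(Δ + M_x + E_{2}) (θ J) f = -2x^6 + (1/3)x^5 - (83/3)x^4 - 72x^3 - 110x^2 - 86x - 79/3
∇ (Δ + M_x + E_{2}) (θ J) f = -12x^5 + (95/3)x^4 - 154x^3 - (50/3)x^2 - (385/3)x - 18
D ∇ (Δ + M_x + E_{2}) (θ J) f = -60x^4 + (380/3)x^3 - 462x^2 - (100/3)x - 385/3
E_{1} D ∇ (Δ + M_x + E_{2}) (θ J) f = -60x^4 - (340/3)x^3 - 442x^2 - (2452/3)x - 557
M_x E_{1} D ∇ (Δ + M_x + E_{2}) (θ J) f = -60x^5 - (340/3)x^4 - 442x^3 - (2452/3)x^2 - 557x
E_{1} ∇ (Δ + M_x + E_{2}) (θ J) f = -12x^5 - (85/3)x^4 - (442/3)x^3 - (1226/3)x^2 - 557x - 892/3
M_x E_{1} ∇ (Δ + M_x + E_{2}) (θ J) f = -12x^6 - (85/3)x^5 - (442/3)x^4 - (1226/3)x^3 - 557x^2 - (892/3)x
D (M_x E_{1}) ∇ (Δ + M_x + E_{2}) (θ J) f = -72x^5 - (425/3)x^4 - (1768/3)x^3 - 1226x^2 - 1114x - 892/3
[M_x E_{1}, D] ∇ (Δ + M_x + E_{2}) (θ J) f = 12x^5 + (85/3)x^4 + (442/3)x^3 + (1226/3)x^2 + 557x + 892/3
(D_q M_x + (D + S_{-3} + M_x) + [M_x E_{1}, D] ∇ (Δ + M_x + E_{2})) (θ J) f = -2x^6 + (1501/3)x^5 + (629/3)x^4 + (470/3)x^3 + (1226/3)x^2 + 557x + 892/3


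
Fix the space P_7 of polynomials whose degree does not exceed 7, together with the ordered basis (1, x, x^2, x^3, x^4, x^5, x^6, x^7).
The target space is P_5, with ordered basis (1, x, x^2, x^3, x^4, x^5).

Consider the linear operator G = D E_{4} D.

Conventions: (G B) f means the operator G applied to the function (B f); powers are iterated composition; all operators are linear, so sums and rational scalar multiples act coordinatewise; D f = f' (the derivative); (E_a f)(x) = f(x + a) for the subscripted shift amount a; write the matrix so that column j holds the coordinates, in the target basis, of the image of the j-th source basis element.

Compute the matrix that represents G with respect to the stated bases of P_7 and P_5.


the matrix is [[0, 0, 2, 24, 192, 1280, 7680, 43008]; [0, 0, 0, 6, 96, 960, 7680, 53760]; [0, 0, 0, 0, 12, 240, 2880, 26880]; [0, 0, 0, 0, 0, 20, 480, 6720]; [0, 0, 0, 0, 0, 0, 30, 840]; [0, 0, 0, 0, 0, 0, 0, 42]] (rows listed top to bottom)

image of 1: 0
image of x: 0
image of x^2: 2
image of x^3: 6x + 24
image of x^4: 12x^2 + 96x + 192
image of x^5: 20x^3 + 240x^2 + 960x + 1280
image of x^6: 30x^4 + 480x^3 + 2880x^2 + 7680x + 7680
image of x^7: 42x^5 + 840x^4 + 6720x^3 + 26880x^2 + 53760x + 43008
each image's coordinates form column j of the matrix


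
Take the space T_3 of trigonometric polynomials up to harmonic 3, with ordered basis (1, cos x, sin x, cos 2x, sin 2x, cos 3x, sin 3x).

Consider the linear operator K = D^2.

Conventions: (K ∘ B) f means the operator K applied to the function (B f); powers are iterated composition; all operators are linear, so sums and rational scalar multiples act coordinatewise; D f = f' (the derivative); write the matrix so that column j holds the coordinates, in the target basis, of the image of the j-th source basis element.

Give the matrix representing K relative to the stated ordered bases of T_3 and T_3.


the matrix is [[0, 0, 0, 0, 0, 0, 0]; [0, -1, 0, 0, 0, 0, 0]; [0, 0, -1, 0, 0, 0, 0]; [0, 0, 0, -4, 0, 0, 0]; [0, 0, 0, 0, -4, 0, 0]; [0, 0, 0, 0, 0, -9, 0]; [0, 0, 0, 0, 0, 0, -9]] (rows listed top to bottom)

image of 1: 0
image of cos x: -cos x
image of sin x: -sin x
image of cos 2x: -4cos 2x
image of sin 2x: -4sin 2x
image of cos 3x: -9cos 3x
image of sin 3x: -9sin 3x
each image's coordinates form column j of the matrix


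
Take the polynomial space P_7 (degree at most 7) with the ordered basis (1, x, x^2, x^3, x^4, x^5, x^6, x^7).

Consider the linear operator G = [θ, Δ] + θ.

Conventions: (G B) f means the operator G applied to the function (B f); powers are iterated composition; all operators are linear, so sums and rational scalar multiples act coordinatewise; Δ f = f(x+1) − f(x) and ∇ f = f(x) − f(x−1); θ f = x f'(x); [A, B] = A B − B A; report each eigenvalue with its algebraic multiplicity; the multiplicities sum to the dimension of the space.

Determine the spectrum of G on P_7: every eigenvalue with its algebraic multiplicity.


image of 1: 0
image of x: x - 1
image of x^2: 2x^2 - 2x - 2
image of x^3: 3x^3 - 3x^2 - 6x - 3
image of x^4: 4x^4 - 4x^3 - 12x^2 - 12x - 4
image of x^5: 5x^5 - 5x^4 - 20x^3 - 30x^2 - 20x - 5
image of x^6: 6x^6 - 6x^5 - 30x^4 - 60x^3 - 60x^2 - 30x - 6
image of x^7: 7x^7 - 7x^6 - 42x^5 - 105x^4 - 140x^3 - 105x^2 - 42x - 7
the matrix is upper triangular; its diagonal is (0, 1, 2, 3, 4, 5, 6, 7)
for a triangular matrix the eigenvalues are the diagonal entries, with algebraic multiplicity their repetition count

λ = 0 (multiplicity 1), λ = 1 (multiplicity 1), λ = 2 (multiplicity 1), λ = 3 (multiplicity 1), λ = 4 (multiplicity 1), λ = 5 (multiplicity 1), λ = 6 (multiplicity 1), λ = 7 (multiplicity 1)


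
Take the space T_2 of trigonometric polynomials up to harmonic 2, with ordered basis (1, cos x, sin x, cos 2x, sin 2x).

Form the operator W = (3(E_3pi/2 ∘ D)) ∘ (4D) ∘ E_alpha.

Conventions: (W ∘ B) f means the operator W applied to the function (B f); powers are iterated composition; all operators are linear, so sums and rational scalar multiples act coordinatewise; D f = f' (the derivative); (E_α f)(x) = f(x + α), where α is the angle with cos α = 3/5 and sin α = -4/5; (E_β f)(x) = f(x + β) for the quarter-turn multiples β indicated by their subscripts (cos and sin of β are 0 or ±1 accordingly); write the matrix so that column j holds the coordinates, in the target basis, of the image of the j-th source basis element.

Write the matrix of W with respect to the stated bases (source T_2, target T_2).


the matrix is [[0, 0, 0, 0, 0]; [0, 48/5, 36/5, 0, 0]; [0, -36/5, 48/5, 0, 0]; [0, 0, 0, -336/25, -1152/25]; [0, 0, 0, 1152/25, -336/25]] (rows listed top to bottom)

image of 1: 0
image of cos x: (48/5)cos x - (36/5)sin x
image of sin x: (36/5)cos x + (48/5)sin x
image of cos 2x: -(336/25)cos 2x + (1152/25)sin 2x
image of sin 2x: -(1152/25)cos 2x - (336/25)sin 2x
each image's coordinates form column j of the matrix


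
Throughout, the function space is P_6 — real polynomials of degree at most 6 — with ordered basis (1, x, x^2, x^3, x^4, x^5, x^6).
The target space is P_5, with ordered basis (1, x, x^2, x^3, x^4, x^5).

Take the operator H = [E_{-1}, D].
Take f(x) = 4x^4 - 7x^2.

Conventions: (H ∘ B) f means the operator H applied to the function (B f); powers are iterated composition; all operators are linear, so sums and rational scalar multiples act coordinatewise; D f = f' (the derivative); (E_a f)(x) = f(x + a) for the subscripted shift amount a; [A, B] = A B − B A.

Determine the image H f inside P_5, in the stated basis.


D f = 16x^3 - 14x
E_{-1} D f = 16x^3 - 48x^2 + 34x - 2
E_{-1} f = 4x^4 - 16x^3 + 17x^2 - 2x - 3
D E_{-1} f = 16x^3 - 48x^2 + 34x - 2
[E_{-1}, D] f = 0

the result is g(x) = 0


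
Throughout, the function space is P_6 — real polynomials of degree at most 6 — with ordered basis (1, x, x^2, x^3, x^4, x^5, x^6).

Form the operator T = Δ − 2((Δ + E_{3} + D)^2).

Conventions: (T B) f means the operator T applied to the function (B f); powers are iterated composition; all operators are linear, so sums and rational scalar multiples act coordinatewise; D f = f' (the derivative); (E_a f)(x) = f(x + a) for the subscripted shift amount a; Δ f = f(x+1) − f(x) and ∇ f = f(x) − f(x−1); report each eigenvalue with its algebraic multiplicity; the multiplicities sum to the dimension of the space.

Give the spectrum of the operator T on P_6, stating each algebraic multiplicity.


λ = -2 (multiplicity 7)

image of 1: -2
image of x: -2x - 19
image of x^2: -2x^2 - 38x - 139
image of x^3: -2x^3 - 57x^2 - 417x - 711
image of x^4: -2x^4 - 76x^3 - 834x^2 - 2844x - 3767
image of x^5: -2x^5 - 95x^4 - 1390x^3 - 7110x^2 - 18835x - 20375
image of x^6: -2x^6 - 114x^5 - 2085x^4 - 14220x^3 - 56505x^2 - 122250x - 112759
the matrix is upper triangular; its diagonal is (-2, -2, -2, -2, -2, -2, -2)
for a triangular matrix the eigenvalues are the diagonal entries, with algebraic multiplicity their repetition count


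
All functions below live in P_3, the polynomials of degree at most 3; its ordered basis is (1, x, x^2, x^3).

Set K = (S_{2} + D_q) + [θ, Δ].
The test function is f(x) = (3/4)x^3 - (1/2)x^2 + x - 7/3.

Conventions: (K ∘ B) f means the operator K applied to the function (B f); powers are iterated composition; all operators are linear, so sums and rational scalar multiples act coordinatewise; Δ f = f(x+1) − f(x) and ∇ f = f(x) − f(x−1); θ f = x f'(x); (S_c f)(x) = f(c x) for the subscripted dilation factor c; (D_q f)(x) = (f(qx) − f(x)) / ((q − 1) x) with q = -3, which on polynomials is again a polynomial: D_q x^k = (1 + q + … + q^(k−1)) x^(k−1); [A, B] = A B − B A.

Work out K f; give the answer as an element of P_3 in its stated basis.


g(x) = 6x^3 + x^2 - (1/2)x - 43/12

S_{2} f = 6x^3 - 2x^2 + 2x - 7/3
D_q f = (21/4)x^2 + x + 1
(S_{2} + D_q) f = 6x^3 + (13/4)x^2 + 3x - 4/3
Δ f = (9/4)x^2 + (5/4)x + 5/4
θ Δ f = (9/2)x^2 + (5/4)x
θ f = (9/4)x^3 - x^2 + x
Δ θ f = (27/4)x^2 + (19/4)x + 9/4
[θ, Δ] f = -(9/4)x^2 - (7/2)x - 9/4
((S_{2} + D_q) + [θ, Δ]) f = 6x^3 + x^2 - (1/2)x - 43/12


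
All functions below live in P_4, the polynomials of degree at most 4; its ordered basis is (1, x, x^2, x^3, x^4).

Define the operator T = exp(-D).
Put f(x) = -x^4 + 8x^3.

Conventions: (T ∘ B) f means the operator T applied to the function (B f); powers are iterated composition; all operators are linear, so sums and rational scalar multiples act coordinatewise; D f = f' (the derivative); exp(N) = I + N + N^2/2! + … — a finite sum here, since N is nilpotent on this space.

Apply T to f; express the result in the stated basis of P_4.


the image equals g(x) = -x^4 + 12x^3 - 30x^2 + 28x - 9

order-1 term: 4x^3 - 24x^2
order-2 term: -6x^2 + 24x
order-3 term: 4x - 8
order-4 term: -1
the series for exp(-D) f terminates at order 4
exp(-D) f = -x^4 + 12x^3 - 30x^2 + 28x - 9


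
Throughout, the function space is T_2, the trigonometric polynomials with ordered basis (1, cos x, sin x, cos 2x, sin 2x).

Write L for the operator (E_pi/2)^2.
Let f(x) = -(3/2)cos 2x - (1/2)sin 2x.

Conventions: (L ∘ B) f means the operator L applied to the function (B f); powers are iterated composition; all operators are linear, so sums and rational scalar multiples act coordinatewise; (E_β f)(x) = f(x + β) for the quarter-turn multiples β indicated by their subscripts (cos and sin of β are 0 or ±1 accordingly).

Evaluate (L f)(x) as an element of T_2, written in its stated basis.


E_pi/2 f = (3/2)cos 2x + (1/2)sin 2x
E_pi/2 E_pi/2 f = -(3/2)cos 2x - (1/2)sin 2x

g(x) = -(3/2)cos 2x - (1/2)sin 2x


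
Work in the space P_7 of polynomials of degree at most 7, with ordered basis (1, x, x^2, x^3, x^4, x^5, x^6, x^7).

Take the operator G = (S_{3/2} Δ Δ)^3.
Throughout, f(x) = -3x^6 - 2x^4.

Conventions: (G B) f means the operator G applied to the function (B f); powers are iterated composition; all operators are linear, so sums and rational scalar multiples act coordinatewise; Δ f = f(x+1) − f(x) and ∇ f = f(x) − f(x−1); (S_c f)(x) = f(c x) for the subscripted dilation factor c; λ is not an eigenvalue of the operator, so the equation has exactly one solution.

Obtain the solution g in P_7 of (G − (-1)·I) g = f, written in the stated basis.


write g with unknown coordinates in the stated basis and equate coefficients in (G − (-1)·I) g = f
solving from the highest basis element down gives g = -3x^6 - 2x^4 + 98415/4
check: G g = -98415/4
so G g − (-1)·g = -3x^6 - 2x^4 = f ✓

the result is g(x) = -3x^6 - 2x^4 + 98415/4


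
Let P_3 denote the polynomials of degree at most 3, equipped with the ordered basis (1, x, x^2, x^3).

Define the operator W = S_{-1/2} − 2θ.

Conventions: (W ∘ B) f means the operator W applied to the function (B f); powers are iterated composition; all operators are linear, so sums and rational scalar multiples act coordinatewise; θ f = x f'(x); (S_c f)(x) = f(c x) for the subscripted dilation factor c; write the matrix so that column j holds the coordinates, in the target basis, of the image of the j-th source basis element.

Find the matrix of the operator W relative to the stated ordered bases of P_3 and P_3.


image of 1: 1
image of x: -(5/2)x
image of x^2: -(15/4)x^2
image of x^3: -(49/8)x^3
each image's coordinates form column j of the matrix

the matrix is [[1, 0, 0, 0]; [0, -5/2, 0, 0]; [0, 0, -15/4, 0]; [0, 0, 0, -49/8]] (rows listed top to bottom)


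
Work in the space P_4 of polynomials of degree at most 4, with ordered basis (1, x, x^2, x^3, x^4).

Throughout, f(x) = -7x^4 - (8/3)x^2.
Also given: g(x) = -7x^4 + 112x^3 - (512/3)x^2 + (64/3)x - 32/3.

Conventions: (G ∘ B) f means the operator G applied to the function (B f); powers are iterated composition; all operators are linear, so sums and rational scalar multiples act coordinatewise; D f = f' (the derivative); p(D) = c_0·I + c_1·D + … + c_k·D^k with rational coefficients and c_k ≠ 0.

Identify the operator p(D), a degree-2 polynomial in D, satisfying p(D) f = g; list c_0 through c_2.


c_0 = 1, c_1 = -4, c_2 = 2

D^0 f = -7x^4 - (8/3)x^2
D^1 f = -28x^3 - (16/3)x
D^2 f = -84x^2 - 16/3
matching coefficients of g against c_0 f + c_1 Df + … from the top degree down determines the c_i
solution: c_0 = 1, c_1 = -4, c_2 = 2


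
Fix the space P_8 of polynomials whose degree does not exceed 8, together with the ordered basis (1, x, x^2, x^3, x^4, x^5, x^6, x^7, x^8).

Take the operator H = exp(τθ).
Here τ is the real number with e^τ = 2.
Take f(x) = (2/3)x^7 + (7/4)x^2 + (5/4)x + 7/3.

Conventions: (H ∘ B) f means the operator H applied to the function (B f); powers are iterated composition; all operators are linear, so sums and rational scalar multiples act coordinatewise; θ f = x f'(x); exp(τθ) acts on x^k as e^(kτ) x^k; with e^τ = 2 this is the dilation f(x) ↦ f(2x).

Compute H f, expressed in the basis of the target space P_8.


exp(τθ) x^k = e^(kτ) x^k; with e^τ = 2 this sends x^k to 2^k x^k
x ↦ 2 x
x^2 ↦ 4 x^2
x^7 ↦ 128 x^7
applying this coordinatewise to f: exp(τθ) f = (256/3)x^7 + 7x^2 + (5/2)x + 7/3

g(x) = (256/3)x^7 + 7x^2 + (5/2)x + 7/3


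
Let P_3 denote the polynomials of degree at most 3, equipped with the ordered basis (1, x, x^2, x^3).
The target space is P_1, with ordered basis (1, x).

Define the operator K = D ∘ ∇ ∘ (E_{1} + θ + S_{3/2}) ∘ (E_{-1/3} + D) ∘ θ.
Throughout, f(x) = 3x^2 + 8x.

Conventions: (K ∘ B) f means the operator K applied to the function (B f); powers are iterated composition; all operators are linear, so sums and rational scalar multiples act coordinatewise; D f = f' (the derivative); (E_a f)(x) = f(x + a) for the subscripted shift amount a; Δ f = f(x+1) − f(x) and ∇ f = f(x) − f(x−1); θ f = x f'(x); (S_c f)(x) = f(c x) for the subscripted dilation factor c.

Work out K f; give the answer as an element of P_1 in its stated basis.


g(x) = 63

θ f = 6x^2 + 8x
E_{-1/3} θ f = 6x^2 + 4x - 2
D θ f = 12x + 8
(E_{-1/3} + D) θ f = 6x^2 + 16x + 6
E_{1} ((E_{-1/3} + D) ∘ θ) f = 6x^2 + 28x + 28
θ ((E_{-1/3} + D) ∘ θ) f = 12x^2 + 16x
S_{3/2} ((E_{-1/3} + D) ∘ θ) f = (27/2)x^2 + 24x + 6
(E_{1} + θ + S_{3/2}) ((E_{-1/3} + D) ∘ θ) f = (63/2)x^2 + 68x + 34
∇ (E_{1} + θ + S_{3/2}) ((E_{-1/3} + D) ∘ θ) f = 63x + 73/2
D ∇ (E_{1} + θ + S_{3/2}) ((E_{-1/3} + D) ∘ θ) f = 63


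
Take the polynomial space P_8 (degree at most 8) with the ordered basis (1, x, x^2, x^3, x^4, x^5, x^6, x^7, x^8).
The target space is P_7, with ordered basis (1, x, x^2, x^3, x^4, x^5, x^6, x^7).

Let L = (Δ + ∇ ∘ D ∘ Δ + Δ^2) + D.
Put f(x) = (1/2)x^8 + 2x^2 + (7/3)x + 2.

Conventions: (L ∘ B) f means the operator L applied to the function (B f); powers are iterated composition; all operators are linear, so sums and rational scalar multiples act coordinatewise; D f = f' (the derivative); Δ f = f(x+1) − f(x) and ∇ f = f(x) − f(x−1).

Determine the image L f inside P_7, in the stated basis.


the image equals g(x) = 8x^7 + 42x^6 + 364x^5 + 525x^4 + 1148x^3 + 882x^2 + 572x + 829/6

Δ f = 4x^7 + 14x^6 + 28x^5 + 35x^4 + 28x^3 + 14x^2 + 8x + 29/6
Δ f = 4x^7 + 14x^6 + 28x^5 + 35x^4 + 28x^3 + 14x^2 + 8x + 29/6
D Δ f = 28x^6 + 84x^5 + 140x^4 + 140x^3 + 84x^2 + 28x + 8
∇ D Δ f = 168x^5 + 280x^3 + 56x
Δ f = 4x^7 + 14x^6 + 28x^5 + 35x^4 + 28x^3 + 14x^2 + 8x + 29/6
Δ Δ f = 28x^6 + 168x^5 + 490x^4 + 840x^3 + 868x^2 + 504x + 131
(Δ + ∇ ∘ D ∘ Δ + Δ^2) f = 4x^7 + 42x^6 + 364x^5 + 525x^4 + 1148x^3 + 882x^2 + 568x + 815/6
D f = 4x^7 + 4x + 7/3
((Δ + ∇ ∘ D ∘ Δ + Δ^2) + D) f = 8x^7 + 42x^6 + 364x^5 + 525x^4 + 1148x^3 + 882x^2 + 572x + 829/6


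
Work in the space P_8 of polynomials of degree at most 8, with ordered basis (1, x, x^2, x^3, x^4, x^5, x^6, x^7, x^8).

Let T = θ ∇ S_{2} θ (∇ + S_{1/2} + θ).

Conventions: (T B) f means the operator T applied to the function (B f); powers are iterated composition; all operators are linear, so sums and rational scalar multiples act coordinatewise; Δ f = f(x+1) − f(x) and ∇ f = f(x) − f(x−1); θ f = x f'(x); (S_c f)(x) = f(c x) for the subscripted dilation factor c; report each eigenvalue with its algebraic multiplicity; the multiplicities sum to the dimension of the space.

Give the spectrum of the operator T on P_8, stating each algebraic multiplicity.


λ = 0 (multiplicity 9)

image of 1: 0
image of x: 0
image of x^2: 36x
image of x^3: 450x^2 - 177x
image of x^4: 3120x^3 - 2544x^2 + 656x
image of x^5: 16100x^4 - 20310x^3 + 10820x^2 - 1865x
image of x^6: 69300x^5 - 119400x^4 + 98280x^3 - 35700x^2 + 3540x
image of x^7: 263718x^6 - 578655x^5 + 650580x^4 - 370335x^3 + 83958x^2 + 791x
image of x^8: 917952x^7 - 2452800x^6 + 3514560x^5 - 2761920x^4 + 1033536x^3 - 53312x^2 - 50752x
the matrix is upper triangular; its diagonal is (0, 0, 0, 0, 0, 0, 0, 0, 0)
for a triangular matrix the eigenvalues are the diagonal entries, with algebraic multiplicity their repetition count


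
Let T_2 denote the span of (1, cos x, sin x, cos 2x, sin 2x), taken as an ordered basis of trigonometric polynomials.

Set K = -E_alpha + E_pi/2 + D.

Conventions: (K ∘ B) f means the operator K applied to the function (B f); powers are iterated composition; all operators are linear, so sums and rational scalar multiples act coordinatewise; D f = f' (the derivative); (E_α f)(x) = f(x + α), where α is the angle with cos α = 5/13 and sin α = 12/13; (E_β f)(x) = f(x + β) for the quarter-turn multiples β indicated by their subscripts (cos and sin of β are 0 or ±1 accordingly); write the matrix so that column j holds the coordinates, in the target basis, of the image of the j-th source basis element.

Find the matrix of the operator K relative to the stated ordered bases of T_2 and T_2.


image of 1: 0
image of cos x: -(5/13)cos x - (14/13)sin x
image of sin x: (14/13)cos x - (5/13)sin x
image of cos 2x: -(50/169)cos 2x - (218/169)sin 2x
image of sin 2x: (218/169)cos 2x - (50/169)sin 2x
each image's coordinates form column j of the matrix

the matrix is [[0, 0, 0, 0, 0]; [0, -5/13, 14/13, 0, 0]; [0, -14/13, -5/13, 0, 0]; [0, 0, 0, -50/169, 218/169]; [0, 0, 0, -218/169, -50/169]] (rows listed top to bottom)


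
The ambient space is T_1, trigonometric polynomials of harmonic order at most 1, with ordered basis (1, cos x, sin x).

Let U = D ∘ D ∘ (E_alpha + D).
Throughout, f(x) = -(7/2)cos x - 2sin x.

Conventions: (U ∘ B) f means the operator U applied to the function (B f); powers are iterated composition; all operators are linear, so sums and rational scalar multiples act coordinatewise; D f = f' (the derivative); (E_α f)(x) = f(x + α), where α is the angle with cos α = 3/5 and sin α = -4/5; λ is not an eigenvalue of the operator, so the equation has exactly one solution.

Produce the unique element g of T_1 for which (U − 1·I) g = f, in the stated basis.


write g with unknown coordinates in the stated basis and equate coefficients in (U − 1·I) g = f
solving from the highest basis element down gives g = 2cos x + (3/2)sin x
check: U g = -(3/2)cos x - (1/2)sin x
so U g − 1·g = -(7/2)cos x - 2sin x = f ✓

g(x) = 2cos x + (3/2)sin x


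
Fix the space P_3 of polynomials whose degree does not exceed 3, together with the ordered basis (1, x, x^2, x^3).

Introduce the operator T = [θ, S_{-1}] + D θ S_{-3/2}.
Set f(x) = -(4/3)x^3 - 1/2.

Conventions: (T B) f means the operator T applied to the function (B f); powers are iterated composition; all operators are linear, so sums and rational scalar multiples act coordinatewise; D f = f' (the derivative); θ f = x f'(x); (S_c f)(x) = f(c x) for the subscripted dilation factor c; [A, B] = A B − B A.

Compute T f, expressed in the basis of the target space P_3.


the image equals g(x) = (81/2)x^2

S_{-1} f = (4/3)x^3 - 1/2
θ S_{-1} f = 4x^3
θ f = -4x^3
S_{-1} θ f = 4x^3
[θ, S_{-1}] f = 0
S_{-3/2} f = (9/2)x^3 - 1/2
θ S_{-3/2} f = (27/2)x^3
D θ S_{-3/2} f = (81/2)x^2
([θ, S_{-1}] + D θ S_{-3/2}) f = (81/2)x^2


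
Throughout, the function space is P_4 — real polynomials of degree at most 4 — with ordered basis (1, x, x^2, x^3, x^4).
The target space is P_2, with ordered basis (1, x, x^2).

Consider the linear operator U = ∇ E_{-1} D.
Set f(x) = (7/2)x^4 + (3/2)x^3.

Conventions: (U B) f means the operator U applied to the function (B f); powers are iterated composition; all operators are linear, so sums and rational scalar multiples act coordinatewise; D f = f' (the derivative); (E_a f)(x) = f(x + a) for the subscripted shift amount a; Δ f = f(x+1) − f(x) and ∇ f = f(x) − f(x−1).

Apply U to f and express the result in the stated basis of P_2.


D f = 14x^3 + (9/2)x^2
E_{-1} D f = 14x^3 - (75/2)x^2 + 33x - 19/2
∇ E_{-1} D f = 42x^2 - 117x + 169/2

g(x) = 42x^2 - 117x + 169/2


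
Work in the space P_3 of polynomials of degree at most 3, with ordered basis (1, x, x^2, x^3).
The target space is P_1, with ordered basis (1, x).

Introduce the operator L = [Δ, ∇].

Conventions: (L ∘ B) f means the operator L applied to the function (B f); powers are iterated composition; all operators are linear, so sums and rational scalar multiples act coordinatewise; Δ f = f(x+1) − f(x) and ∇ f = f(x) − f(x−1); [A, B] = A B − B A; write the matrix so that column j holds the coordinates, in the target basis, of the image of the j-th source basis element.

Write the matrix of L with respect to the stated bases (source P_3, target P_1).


image of 1: 0
image of x: 0
image of x^2: 0
image of x^3: 0
each image's coordinates form column j of the matrix

the matrix is [[0, 0, 0, 0]; [0, 0, 0, 0]] (rows listed top to bottom)


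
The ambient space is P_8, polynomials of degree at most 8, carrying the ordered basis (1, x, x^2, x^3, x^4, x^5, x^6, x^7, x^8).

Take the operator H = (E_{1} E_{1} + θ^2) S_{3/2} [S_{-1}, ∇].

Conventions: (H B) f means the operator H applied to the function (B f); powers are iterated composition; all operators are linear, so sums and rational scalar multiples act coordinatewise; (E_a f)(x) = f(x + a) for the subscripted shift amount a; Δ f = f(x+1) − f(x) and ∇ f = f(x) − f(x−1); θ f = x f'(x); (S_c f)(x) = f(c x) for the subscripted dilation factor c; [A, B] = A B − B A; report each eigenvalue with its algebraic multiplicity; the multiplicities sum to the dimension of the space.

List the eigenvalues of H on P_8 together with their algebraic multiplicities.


λ = 0 (multiplicity 9)

image of 1: 0
image of x: 2
image of x^2: -12x - 12
image of x^3: (135/2)x^2 + 54x + 56
image of x^4: -270x^3 - 162x^2 - 348x - 240
image of x^5: (6885/8)x^4 + 405x^3 + 1440x^2 + 1800x + 992
image of x^6: -(9477/4)x^5 - (3645/4)x^4 - 4995x^3 - 8100x^2 - 8946x - 4032
image of x^7: (188811/32)x^6 + (15309/8)x^5 + (31185/2)x^4 + 28350x^3 + 47250x^2 + 42336x + 16256
image of x^8: -(54675/4)x^7 - (15309/4)x^6 - (90153/2)x^5 - 85050x^4 - 190890x^3 - 254016x^2 - 195096x - 65280
the matrix is upper triangular; its diagonal is (0, 0, 0, 0, 0, 0, 0, 0, 0)
for a triangular matrix the eigenvalues are the diagonal entries, with algebraic multiplicity their repetition count


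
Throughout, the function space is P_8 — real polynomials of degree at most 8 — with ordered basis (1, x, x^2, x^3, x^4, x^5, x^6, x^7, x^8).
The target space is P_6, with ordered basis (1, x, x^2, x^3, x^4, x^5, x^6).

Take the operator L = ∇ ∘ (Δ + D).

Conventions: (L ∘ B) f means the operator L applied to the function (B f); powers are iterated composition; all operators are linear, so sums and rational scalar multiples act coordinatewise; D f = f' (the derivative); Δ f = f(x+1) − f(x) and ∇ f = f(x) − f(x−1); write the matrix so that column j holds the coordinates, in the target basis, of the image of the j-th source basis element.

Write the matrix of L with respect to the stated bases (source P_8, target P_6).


image of 1: 0
image of x: 0
image of x^2: 4
image of x^3: 12x - 3
image of x^4: 24x^2 - 12x + 6
image of x^5: 40x^3 - 30x^2 + 30x - 5
image of x^6: 60x^4 - 60x^3 + 90x^2 - 30x + 8
image of x^7: 84x^5 - 105x^4 + 210x^3 - 105x^2 + 56x - 7
image of x^8: 112x^6 - 168x^5 + 420x^4 - 280x^3 + 224x^2 - 56x + 10
each image's coordinates form column j of the matrix

the matrix is [[0, 0, 4, -3, 6, -5, 8, -7, 10]; [0, 0, 0, 12, -12, 30, -30, 56, -56]; [0, 0, 0, 0, 24, -30, 90, -105, 224]; [0, 0, 0, 0, 0, 40, -60, 210, -280]; [0, 0, 0, 0, 0, 0, 60, -105, 420]; [0, 0, 0, 0, 0, 0, 0, 84, -168]; [0, 0, 0, 0, 0, 0, 0, 0, 112]] (rows listed top to bottom)


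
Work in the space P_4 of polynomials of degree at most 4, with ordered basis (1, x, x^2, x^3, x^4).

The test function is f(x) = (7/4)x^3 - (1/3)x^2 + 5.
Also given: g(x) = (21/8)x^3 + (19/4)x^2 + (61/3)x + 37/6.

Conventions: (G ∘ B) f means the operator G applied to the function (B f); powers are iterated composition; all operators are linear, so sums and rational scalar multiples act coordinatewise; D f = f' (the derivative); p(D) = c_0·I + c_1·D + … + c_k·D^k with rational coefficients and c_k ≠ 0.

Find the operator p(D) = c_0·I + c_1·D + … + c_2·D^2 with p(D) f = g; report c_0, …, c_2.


c_0 = 3/2, c_1 = 1, c_2 = 2

D^0 f = (7/4)x^3 - (1/3)x^2 + 5
D^1 f = (21/4)x^2 - (2/3)x
D^2 f = (21/2)x - 2/3
matching coefficients of g against c_0 f + c_1 Df + … from the top degree down determines the c_i
solution: c_0 = 3/2, c_1 = 1, c_2 = 2


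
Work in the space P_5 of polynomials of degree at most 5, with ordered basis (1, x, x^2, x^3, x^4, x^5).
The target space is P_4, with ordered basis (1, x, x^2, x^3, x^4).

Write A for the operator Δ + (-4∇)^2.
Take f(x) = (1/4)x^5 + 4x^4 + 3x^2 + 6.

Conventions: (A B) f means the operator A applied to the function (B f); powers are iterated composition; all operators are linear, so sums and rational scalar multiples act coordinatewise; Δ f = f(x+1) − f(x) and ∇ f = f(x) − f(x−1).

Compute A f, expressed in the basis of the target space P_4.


Δ f = (5/4)x^4 + (37/2)x^3 + (53/2)x^2 + (93/4)x + 29/4
∇ f = (5/4)x^4 + (27/2)x^3 - (43/2)x^2 + (83/4)x - 27/4
(-4∇) f = -5x^4 - 54x^3 + 86x^2 - 83x + 27
∇ (-4∇) f = -20x^3 - 132x^2 + 314x - 218
(-4∇) (-4∇) f = 80x^3 + 528x^2 - 1256x + 872
(Δ + (-4∇)^2) f = (5/4)x^4 + (197/2)x^3 + (1109/2)x^2 - (4931/4)x + 3517/4

the image equals g(x) = (5/4)x^4 + (197/2)x^3 + (1109/2)x^2 - (4931/4)x + 3517/4


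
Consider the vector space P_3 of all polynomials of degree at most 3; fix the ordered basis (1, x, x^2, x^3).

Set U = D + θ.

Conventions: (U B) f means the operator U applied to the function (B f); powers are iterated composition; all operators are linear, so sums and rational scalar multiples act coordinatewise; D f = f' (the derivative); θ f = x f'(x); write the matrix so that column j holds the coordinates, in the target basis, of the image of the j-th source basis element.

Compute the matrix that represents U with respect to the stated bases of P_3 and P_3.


the matrix is [[0, 1, 0, 0]; [0, 1, 2, 0]; [0, 0, 2, 3]; [0, 0, 0, 3]] (rows listed top to bottom)

image of 1: 0
image of x: x + 1
image of x^2: 2x^2 + 2x
image of x^3: 3x^3 + 3x^2
each image's coordinates form column j of the matrix


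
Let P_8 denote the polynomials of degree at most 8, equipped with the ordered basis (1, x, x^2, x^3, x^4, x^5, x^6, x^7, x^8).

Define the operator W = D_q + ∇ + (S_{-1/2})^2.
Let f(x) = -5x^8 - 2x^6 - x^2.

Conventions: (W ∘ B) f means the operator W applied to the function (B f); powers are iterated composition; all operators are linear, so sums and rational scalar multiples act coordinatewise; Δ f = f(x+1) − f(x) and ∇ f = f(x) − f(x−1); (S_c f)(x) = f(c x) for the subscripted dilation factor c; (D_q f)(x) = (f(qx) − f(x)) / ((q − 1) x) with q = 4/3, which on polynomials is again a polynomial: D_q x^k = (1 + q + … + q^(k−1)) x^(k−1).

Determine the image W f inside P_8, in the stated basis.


D_q f = -(294875/2187)x^7 - (6734/243)x^5 - (7/3)x
∇ f = -40x^7 + 140x^6 - 292x^5 + 380x^4 - 320x^3 + 170x^2 - 54x + 8
S_{-1/2} f = -(5/256)x^8 - (1/32)x^6 - (1/4)x^2
S_{-1/2} S_{-1/2} f = -(5/65536)x^8 - (1/2048)x^6 - (1/16)x^2
(D_q + ∇ + (S_{-1/2})^2) f = -(5/65536)x^8 - (382355/2187)x^7 + (286719/2048)x^6 - (77690/243)x^5 + 380x^4 - 320x^3 + (2719/16)x^2 - (169/3)x + 8

the image equals g(x) = -(5/65536)x^8 - (382355/2187)x^7 + (286719/2048)x^6 - (77690/243)x^5 + 380x^4 - 320x^3 + (2719/16)x^2 - (169/3)x + 8


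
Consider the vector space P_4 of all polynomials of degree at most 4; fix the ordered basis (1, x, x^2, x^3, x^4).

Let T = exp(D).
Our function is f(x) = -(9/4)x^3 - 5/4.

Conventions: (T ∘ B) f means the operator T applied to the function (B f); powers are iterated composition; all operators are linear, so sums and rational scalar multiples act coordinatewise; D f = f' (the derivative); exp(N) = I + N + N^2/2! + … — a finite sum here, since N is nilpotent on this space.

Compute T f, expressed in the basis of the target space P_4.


the result is g(x) = -(9/4)x^3 - (27/4)x^2 - (27/4)x - 7/2

order-1 term: -(27/4)x^2
order-2 term: -(27/4)x
order-3 term: -9/4
the series for exp(D) f terminates at order 3
exp(D) f = -(9/4)x^3 - (27/4)x^2 - (27/4)x - 7/2


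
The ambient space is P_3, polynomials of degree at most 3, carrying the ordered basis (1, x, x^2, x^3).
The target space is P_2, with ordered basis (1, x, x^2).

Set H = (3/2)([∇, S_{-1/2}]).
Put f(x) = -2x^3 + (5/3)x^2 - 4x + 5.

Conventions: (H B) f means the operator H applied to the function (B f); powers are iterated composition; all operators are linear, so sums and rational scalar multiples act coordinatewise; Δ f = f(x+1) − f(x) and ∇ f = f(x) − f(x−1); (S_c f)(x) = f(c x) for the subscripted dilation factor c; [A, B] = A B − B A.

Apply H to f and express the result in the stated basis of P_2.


S_{-1/2} f = (1/4)x^3 + (5/12)x^2 + 2x + 5
∇ S_{-1/2} f = (3/4)x^2 + (1/12)x + 11/6
∇ f = -6x^2 + (28/3)x - 23/3
S_{-1/2} ∇ f = -(3/2)x^2 - (14/3)x - 23/3
[∇, S_{-1/2}] f = (9/4)x^2 + (19/4)x + 19/2
((3/2)([∇, S_{-1/2}])) f = (27/8)x^2 + (57/8)x + 57/4

the image equals g(x) = (27/8)x^2 + (57/8)x + 57/4


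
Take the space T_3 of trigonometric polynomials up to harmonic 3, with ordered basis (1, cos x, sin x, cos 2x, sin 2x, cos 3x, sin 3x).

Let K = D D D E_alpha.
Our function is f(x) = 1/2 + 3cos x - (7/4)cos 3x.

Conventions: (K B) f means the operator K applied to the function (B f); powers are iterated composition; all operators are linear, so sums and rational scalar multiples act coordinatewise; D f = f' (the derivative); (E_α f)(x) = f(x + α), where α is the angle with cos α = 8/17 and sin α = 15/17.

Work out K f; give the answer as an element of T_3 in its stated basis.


the image equals g(x) = (45/17)cos x + (24/17)sin x + (93555/19652)cos 3x + (230958/4913)sin 3x

E_alpha f = 1/2 + (24/17)cos x - (45/17)sin x + (8554/4913)cos 3x - (3465/19652)sin 3x
D E_alpha f = -(45/17)cos x - (24/17)sin x - (10395/19652)cos 3x - (25662/4913)sin 3x
D D E_alpha f = -(24/17)cos x + (45/17)sin x - (76986/4913)cos 3x + (31185/19652)sin 3x
D (D D E_alpha) f = (45/17)cos x + (24/17)sin x + (93555/19652)cos 3x + (230958/4913)sin 3x


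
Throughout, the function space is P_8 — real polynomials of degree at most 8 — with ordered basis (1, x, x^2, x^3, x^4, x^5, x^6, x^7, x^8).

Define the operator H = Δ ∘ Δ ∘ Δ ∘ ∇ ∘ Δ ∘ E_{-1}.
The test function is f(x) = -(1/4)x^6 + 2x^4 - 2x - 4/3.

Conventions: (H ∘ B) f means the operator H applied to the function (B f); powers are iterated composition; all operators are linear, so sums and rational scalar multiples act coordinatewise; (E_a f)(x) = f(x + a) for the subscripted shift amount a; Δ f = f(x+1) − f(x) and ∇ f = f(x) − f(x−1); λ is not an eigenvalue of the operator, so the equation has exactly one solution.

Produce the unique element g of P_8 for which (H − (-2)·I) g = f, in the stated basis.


the image equals g(x) = -(1/8)x^6 + x^4 + 44x + 131/6

write g with unknown coordinates in the stated basis and equate coefficients in (H − (-2)·I) g = f
solving from the highest basis element down gives g = -(1/8)x^6 + x^4 + 44x + 131/6
check: H g = -90x - 45
so H g − (-2)·g = -(1/4)x^6 + 2x^4 - 2x - 4/3 = f ✓


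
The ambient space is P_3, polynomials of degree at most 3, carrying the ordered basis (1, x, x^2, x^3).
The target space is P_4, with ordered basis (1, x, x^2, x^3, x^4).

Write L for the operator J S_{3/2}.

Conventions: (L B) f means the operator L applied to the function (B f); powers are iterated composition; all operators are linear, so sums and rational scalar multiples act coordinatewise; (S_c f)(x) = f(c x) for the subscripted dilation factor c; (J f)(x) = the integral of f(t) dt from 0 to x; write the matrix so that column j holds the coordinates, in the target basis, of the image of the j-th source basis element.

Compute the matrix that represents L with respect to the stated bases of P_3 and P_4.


the matrix is [[0, 0, 0, 0]; [1, 0, 0, 0]; [0, 3/4, 0, 0]; [0, 0, 3/4, 0]; [0, 0, 0, 27/32]] (rows listed top to bottom)

image of 1: x
image of x: (3/4)x^2
image of x^2: (3/4)x^3
image of x^3: (27/32)x^4
each image's coordinates form column j of the matrix


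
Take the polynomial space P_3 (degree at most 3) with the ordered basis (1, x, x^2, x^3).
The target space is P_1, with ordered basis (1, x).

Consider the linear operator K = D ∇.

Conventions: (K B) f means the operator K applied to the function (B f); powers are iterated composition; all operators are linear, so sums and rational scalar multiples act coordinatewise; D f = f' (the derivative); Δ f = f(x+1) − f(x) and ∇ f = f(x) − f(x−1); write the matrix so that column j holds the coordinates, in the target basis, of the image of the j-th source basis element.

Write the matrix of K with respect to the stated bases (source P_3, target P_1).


the matrix is [[0, 0, 2, -3]; [0, 0, 0, 6]] (rows listed top to bottom)

image of 1: 0
image of x: 0
image of x^2: 2
image of x^3: 6x - 3
each image's coordinates form column j of the matrix
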